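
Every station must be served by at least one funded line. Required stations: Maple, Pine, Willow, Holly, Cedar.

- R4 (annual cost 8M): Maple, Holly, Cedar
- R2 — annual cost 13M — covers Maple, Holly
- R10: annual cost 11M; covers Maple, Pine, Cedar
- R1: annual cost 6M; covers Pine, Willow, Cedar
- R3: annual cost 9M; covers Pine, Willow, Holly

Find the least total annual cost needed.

Choose R4 and R1: together they cover Maple, Pine, Willow, Holly, Cedar — every station.
Total annual cost: 8 + 6 = 14.
No cover costs less than 14.

14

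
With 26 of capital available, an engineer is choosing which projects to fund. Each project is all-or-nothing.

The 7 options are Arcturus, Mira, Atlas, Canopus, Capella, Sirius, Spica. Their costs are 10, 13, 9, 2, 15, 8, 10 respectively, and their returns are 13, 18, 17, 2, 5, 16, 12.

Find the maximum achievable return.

This is a 0-1 knapsack instance.
Take Mira, Atlas, and Canopus: cost 13 + 9 + 2 = 24 ≤ 26, return 18 + 17 + 2 = 37.
No other feasible combination does better.

37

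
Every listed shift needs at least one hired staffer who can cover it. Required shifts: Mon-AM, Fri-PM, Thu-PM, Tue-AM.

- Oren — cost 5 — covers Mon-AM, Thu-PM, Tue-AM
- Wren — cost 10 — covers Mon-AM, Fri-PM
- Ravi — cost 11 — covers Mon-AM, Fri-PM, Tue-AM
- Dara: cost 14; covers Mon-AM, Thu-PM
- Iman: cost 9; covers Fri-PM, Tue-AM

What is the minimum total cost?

14

Choose Oren and Iman: together they cover Mon-AM, Fri-PM, Thu-PM, Tue-AM — every shift.
Total cost: 5 + 9 = 14.
No cover costs less than 14.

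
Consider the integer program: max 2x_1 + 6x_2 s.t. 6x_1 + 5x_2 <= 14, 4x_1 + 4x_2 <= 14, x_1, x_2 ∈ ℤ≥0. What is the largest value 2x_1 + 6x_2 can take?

12

(x_1,x_2)=(0,2): 6·0+5·2=10≤14, 4·0+4·2=8≤14, objective 12.
(x_1,x_2)=(1,1): 6·1+5·1=11≤14, 4·1+4·1=8≤14, objective 8.
(x_1,x_2)=(0,1): 6·0+5·1=5≤14, 4·0+4·1=4≤14, objective 6.
No feasible integer point exceeds 12.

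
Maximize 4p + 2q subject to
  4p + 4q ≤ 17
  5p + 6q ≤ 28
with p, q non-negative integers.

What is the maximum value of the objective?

16

Relaxing integrality, the LP optimum is 17.00 at (p,q) = (4.25, 0), which is not an integer point.
(p,q)=(4,0): 4·4+4·0=16≤17, 5·4+6·0=20≤28, objective 16.
(p,q)=(3,1): 4·3+4·1=16≤17, 5·3+6·1=21≤28, objective 14.
(p,q)=(3,0): 4·3+4·0=12≤17, 5·3+6·0=15≤28, objective 12.
The best lattice point is (4,0), giving 16.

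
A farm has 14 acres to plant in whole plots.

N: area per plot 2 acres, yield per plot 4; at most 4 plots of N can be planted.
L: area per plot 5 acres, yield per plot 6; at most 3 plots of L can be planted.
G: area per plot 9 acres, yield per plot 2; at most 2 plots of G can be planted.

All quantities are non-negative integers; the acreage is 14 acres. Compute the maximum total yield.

2×N and 2×L: area 14 ≤ 14, yield 2·4 + 2·6 = 20.
4×N and 1×L: area 13 ≤ 14, yield 4·4 + 1·6 = 22.
Best is 22.

22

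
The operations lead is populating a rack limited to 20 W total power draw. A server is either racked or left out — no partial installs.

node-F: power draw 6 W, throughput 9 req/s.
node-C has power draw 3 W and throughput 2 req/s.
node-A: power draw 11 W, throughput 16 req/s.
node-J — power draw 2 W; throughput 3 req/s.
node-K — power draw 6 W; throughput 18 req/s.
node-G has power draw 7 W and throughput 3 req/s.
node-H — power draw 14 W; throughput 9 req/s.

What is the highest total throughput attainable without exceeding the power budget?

37

This is a 0-1 knapsack instance.
node-A + node-K: power draw 11 + 6 = 17 ≤ 20, throughput 16 + 18 = 34.
node-A + node-J + node-K: power draw 11 + 2 + 6 = 19 ≤ 20, throughput 16 + 3 + 18 = 37.
node-C + node-A + node-K: power draw 3 + 11 + 6 = 20 ≤ 20, throughput 2 + 16 + 18 = 36.
Best is node-A, node-J, and node-K with total throughput 37.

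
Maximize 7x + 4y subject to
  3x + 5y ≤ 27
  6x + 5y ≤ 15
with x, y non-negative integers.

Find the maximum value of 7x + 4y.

Relaxing integrality, the LP optimum is 17.50 at (x,y) = (2.5, 0), which is not an integer point.
(x,y)=(2,0): 3·2+5·0=6≤27, 6·2+5·0=12≤15, objective 14.
(x,y)=(1,1): 3·1+5·1=8≤27, 6·1+5·1=11≤15, objective 11.
(x,y)=(1,0): 3·1+5·0=3≤27, 6·1+5·0=6≤15, objective 7.
The best lattice point is (2,0), giving 14.

14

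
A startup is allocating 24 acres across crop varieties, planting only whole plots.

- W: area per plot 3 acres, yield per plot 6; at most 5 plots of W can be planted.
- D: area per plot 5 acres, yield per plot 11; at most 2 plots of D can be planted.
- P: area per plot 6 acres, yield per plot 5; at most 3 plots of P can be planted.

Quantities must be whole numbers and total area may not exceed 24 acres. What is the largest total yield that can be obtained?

46

D has the best ratio (11/5); taking only D gives at most 2×11 = 22 (stopped by the supply cap of 2).
Mixing does better — 4×W and 2×D: area 22 ≤ 24, yield 4·6 + 2·11 = 46.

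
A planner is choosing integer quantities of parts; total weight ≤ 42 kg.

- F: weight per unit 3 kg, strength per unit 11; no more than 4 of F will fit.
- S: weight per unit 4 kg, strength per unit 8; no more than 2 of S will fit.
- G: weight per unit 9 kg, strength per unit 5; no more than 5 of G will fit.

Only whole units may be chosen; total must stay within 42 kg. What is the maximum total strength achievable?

70

Take 4×F, 2×S, and 2×G: weight 38 ≤ 42, strength 4·11 + 2·8 + 2·5 = 70.
F has the best ratio (11/3) and is taken to its limit of 4; remaining capacity is filled optimally with the others.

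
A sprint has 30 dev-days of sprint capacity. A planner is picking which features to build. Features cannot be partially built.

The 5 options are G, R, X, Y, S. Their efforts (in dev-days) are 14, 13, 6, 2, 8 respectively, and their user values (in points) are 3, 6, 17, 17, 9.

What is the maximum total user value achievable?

Take R, X, Y, and S: effort 13 + 6 + 2 + 8 = 29 ≤ 30, user value 6 + 17 + 17 + 9 = 49.
No other feasible combination does better.

49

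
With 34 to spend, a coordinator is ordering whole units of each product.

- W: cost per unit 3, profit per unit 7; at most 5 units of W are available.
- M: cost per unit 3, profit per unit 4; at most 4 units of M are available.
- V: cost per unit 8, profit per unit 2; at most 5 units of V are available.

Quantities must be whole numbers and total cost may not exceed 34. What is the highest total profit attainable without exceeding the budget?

This is a bounded integer knapsack.
Take 5×W and 4×M: cost 27 ≤ 34, profit 5·7 + 4·4 = 51.
W has the best ratio (7/3) and is taken to its limit of 5; remaining capacity is filled optimally with the others.

51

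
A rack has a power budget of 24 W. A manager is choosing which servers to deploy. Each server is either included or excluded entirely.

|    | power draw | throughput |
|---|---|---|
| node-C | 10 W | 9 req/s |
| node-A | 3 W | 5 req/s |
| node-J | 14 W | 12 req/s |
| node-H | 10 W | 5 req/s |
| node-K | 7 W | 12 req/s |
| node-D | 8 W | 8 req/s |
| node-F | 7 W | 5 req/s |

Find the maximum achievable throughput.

29

Allowing fractional choices, the relaxed optimum would be about 30.4, but servers are indivisible.
node-A + node-J + node-K: power draw 3 + 14 + 7 = 24 ≤ 24, throughput 5 + 12 + 12 = 29.
node-C + node-A + node-K: power draw 10 + 3 + 7 = 20 ≤ 24, throughput 9 + 5 + 12 = 26.
node-C + node-K + node-F: power draw 10 + 7 + 7 = 24 ≤ 24, throughput 9 + 12 + 5 = 26.
Best is node-A, node-J, and node-K with total throughput 29.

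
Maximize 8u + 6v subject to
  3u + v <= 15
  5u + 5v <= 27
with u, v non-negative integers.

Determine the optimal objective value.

40

The continuous relaxation peaks at (4.8, 0.6) with value 42.00; rounding to a feasible lattice point costs some objective.
(u,v)=(5,0): 3·5+1·0=15≤15, 5·5+5·0=25≤27, objective 40.
(u,v)=(4,1): 3·4+1·1=13≤15, 5·4+5·1=25≤27, objective 38.
(u,v)=(4,0): 3·4+1·0=12≤15, 5·4+5·0=20≤27, objective 32.
No feasible integer point exceeds 40.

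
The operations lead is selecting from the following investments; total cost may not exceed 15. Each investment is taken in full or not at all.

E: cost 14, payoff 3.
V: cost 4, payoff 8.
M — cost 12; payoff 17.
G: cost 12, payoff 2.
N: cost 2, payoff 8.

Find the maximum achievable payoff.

Allowing fractional choices, the relaxed optimum would be about 28.8, but investments are indivisible.
M: cost 12 ≤ 15, payoff 17.
V + N: cost 4 + 2 = 6 ≤ 15, payoff 8 + 8 = 16.
M + N: cost 12 + 2 = 14 ≤ 15, payoff 17 + 8 = 25.
Best is M and N with total payoff 25.

25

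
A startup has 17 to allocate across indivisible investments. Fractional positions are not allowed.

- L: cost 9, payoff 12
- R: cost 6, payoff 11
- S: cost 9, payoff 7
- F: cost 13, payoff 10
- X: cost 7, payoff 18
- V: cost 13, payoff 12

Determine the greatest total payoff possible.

30

Allowing fractional choices, the relaxed optimum would be about 34.3, but investments are indivisible.
L + X: cost 9 + 7 = 16 ≤ 17, payoff 12 + 18 = 30.
R + X: cost 6 + 7 = 13 ≤ 17, payoff 11 + 18 = 29.
S + X: cost 9 + 7 = 16 ≤ 17, payoff 7 + 18 = 25.
Best is L and X with total payoff 30.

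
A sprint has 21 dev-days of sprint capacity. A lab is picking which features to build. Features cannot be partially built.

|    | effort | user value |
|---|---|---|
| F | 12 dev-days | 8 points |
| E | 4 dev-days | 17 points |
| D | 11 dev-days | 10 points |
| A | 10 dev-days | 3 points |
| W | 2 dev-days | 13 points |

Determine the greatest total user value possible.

F + E + W: effort 12 + 4 + 2 = 18 ≤ 21, user value 8 + 17 + 13 = 38.
E + D + W: effort 4 + 11 + 2 = 17 ≤ 21, user value 17 + 10 + 13 = 40.
Best is E, D, and W with total user value 40.

40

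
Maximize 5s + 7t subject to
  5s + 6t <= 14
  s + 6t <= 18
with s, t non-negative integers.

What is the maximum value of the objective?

14

The continuous relaxation peaks at (0, 2.33) with value 16.33; rounding to a feasible lattice point costs some objective.
(s,t)=(0,2): 5·0+6·2=12≤14, 1·0+6·2=12≤18, objective 14.
(s,t)=(1,1): 5·1+6·1=11≤14, 1·1+6·1=7≤18, objective 12.
(s,t)=(0,1): 5·0+6·1=6≤14, 1·0+6·1=6≤18, objective 7.
The best lattice point is (0,2), giving 14.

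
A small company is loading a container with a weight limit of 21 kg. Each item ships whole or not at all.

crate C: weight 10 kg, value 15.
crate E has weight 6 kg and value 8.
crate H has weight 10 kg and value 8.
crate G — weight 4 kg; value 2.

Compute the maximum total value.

Allowing fractional choices, the relaxed optimum would be about 27.0, but items are indivisible.
crate C + crate E: weight 10 + 6 = 16 ≤ 21, value 15 + 8 = 23.
crate C + crate H: weight 10 + 10 = 20 ≤ 21, value 15 + 8 = 23.
crate C + crate E + crate G: weight 10 + 6 + 4 = 20 ≤ 21, value 15 + 8 + 2 = 25.
Best is crate C, crate E, and crate G with total value 25.

25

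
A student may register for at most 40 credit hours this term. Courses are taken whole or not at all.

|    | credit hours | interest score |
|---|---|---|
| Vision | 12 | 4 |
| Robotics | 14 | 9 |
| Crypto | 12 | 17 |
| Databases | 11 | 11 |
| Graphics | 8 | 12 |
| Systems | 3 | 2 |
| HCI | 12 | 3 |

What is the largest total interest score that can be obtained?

42

Allowing fractional choices, the relaxed optimum would be about 45.9, but courses are indivisible.
Crypto + Databases + Graphics: credit hours 12 + 11 + 8 = 31 ≤ 40, interest score 17 + 11 + 12 = 40.
Crypto + Databases + Graphics + Systems: credit hours 12 + 11 + 8 + 3 = 34 ≤ 40, interest score 17 + 11 + 12 + 2 = 42.
Robotics + Crypto + Graphics + Systems: credit hours 14 + 12 + 8 + 3 = 37 ≤ 40, interest score 9 + 17 + 12 + 2 = 40.
Best is Crypto, Databases, Graphics, and Systems with total interest score 42.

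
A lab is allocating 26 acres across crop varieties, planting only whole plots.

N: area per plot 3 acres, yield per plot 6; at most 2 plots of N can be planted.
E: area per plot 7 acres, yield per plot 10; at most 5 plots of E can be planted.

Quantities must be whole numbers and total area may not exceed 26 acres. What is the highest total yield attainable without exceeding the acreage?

Take 1×N and 3×E: area 24 ≤ 26, yield 1·6 + 3·10 = 36.
No other integer combination yields more.

36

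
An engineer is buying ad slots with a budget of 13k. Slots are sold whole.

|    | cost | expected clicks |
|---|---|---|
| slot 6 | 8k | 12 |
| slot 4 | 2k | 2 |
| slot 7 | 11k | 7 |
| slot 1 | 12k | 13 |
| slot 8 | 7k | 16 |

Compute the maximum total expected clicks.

This is an integer program with binary decision variables.
slot 4 + slot 8: cost 2 + 7 = 9 ≤ 13, expected clicks 2 + 16 = 18.
slot 8: cost 7 ≤ 13, expected clicks 16.
Best is slot 4 and slot 8 with total expected clicks 18.

18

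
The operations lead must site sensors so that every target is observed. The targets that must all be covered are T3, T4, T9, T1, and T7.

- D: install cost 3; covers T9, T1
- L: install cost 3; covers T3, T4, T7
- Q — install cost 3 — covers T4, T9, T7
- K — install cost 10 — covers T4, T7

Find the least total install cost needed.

6

This is an integer covering problem.
Choose D and L: together they cover T3, T4, T9, T1, T7 — every target.
Total install cost: 3 + 3 = 6.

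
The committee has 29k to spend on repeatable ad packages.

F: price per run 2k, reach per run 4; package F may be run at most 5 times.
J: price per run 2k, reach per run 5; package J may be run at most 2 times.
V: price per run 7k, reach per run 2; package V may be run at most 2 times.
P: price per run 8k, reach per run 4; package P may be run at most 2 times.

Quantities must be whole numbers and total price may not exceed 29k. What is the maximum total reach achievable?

36

This is a bounded integer knapsack.
J has the best ratio (5/2); taking only J gives at most 2×5 = 10 (stopped by the supply cap of 2).
Mixing does better — 5×F, 2×J, 1×V, and 1×P: price 29 ≤ 29, reach 5·4 + 2·5 + 1·2 + 1·4 = 36.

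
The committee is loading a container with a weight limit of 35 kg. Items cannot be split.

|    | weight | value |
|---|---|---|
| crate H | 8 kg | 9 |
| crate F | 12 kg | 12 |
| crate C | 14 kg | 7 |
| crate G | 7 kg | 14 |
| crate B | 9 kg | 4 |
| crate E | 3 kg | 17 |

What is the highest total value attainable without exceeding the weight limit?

Allowing fractional choices, the relaxed optimum would be about 54.5, but items are indivisible.
crate F + crate G + crate B + crate E: weight 12 + 7 + 9 + 3 = 31 ≤ 35, value 12 + 14 + 4 + 17 = 47.
crate H + crate C + crate G + crate E: weight 8 + 14 + 7 + 3 = 32 ≤ 35, value 9 + 7 + 14 + 17 = 47.
crate H + crate F + crate G + crate E: weight 8 + 12 + 7 + 3 = 30 ≤ 35, value 9 + 12 + 14 + 17 = 52.
Best is crate H, crate F, crate G, and crate E with total value 52.

52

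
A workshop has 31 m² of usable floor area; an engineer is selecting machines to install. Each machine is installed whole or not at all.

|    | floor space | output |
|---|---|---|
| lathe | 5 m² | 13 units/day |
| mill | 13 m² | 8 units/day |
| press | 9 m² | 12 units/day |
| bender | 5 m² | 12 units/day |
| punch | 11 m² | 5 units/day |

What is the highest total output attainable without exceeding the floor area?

Treat it as a binary knapsack problem.
lathe + press + bender: floor space 5 + 9 + 5 = 19 ≤ 31, output 13 + 12 + 12 = 37.
lathe + press + bender + punch: floor space 5 + 9 + 5 + 11 = 30 ≤ 31, output 13 + 12 + 12 + 5 = 42.
Best is lathe, press, bender, and punch with total output 42.

42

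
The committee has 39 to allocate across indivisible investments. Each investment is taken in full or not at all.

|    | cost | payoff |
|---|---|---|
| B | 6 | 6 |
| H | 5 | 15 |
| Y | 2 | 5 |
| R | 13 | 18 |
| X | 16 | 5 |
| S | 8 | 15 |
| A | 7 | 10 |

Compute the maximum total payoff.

64

Allowing fractional choices, the relaxed optimum would be about 67.0, but investments are indivisible.
H + Y + R + S + A: cost 5 + 2 + 13 + 8 + 7 = 35 ≤ 39, payoff 15 + 5 + 18 + 15 + 10 = 63.
B + H + Y + R + S: cost 6 + 5 + 2 + 13 + 8 = 34 ≤ 39, payoff 6 + 15 + 5 + 18 + 15 = 59.
B + H + R + S + A: cost 6 + 5 + 13 + 8 + 7 = 39 ≤ 39, payoff 6 + 15 + 18 + 15 + 10 = 64.
Best is B, H, R, S, and A with total payoff 64.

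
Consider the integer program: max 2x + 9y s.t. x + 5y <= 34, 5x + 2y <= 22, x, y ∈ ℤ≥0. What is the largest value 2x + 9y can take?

58

The continuous relaxation peaks at (1.83, 6.43) with value 61.57; rounding to a feasible lattice point costs some objective.
(x,y)=(2,6): 1·2+5·6=32≤34, 5·2+2·6=22≤22, objective 58.
(x,y)=(1,6): 1·1+5·6=31≤34, 5·1+2·6=17≤22, objective 56.
(x,y)=(0,6): 1·0+5·6=30≤34, 5·0+2·6=12≤22, objective 54.
(x,y)=(2,5): 1·2+5·5=27≤34, 5·2+2·5=20≤22, objective 49.
No feasible integer point exceeds 58.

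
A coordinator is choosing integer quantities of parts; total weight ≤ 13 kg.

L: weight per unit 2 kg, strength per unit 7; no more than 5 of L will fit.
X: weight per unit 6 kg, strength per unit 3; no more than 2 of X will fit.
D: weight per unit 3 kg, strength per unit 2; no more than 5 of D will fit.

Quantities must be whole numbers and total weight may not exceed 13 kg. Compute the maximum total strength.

Take 5×L and 1×D: weight 13 ≤ 13, strength 5·7 + 1·2 = 37.
L has the best ratio (7/2) and is taken to its limit of 5; remaining capacity is filled optimally with the others.

37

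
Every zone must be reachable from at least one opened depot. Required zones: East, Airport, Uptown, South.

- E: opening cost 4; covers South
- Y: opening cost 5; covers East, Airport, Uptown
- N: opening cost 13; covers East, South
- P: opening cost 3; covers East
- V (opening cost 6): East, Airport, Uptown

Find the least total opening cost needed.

9

This is a weighted set-cover instance.
Choose E and Y: together they cover East, Airport, Uptown, South — every zone.
Total opening cost: 4 + 5 = 9.
No cover costs less than 9.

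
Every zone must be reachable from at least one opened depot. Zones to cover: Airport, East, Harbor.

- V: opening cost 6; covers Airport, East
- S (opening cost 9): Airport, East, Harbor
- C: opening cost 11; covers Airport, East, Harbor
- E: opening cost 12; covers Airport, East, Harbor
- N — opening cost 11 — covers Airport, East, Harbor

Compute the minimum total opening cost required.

The greedy cost-per-new-zone heuristic would pick V and S for 15, but a cheaper cover exists.
S alone covers Airport, East, Harbor — every zone.
Total opening cost: 9.
No cover costs less than 9.

9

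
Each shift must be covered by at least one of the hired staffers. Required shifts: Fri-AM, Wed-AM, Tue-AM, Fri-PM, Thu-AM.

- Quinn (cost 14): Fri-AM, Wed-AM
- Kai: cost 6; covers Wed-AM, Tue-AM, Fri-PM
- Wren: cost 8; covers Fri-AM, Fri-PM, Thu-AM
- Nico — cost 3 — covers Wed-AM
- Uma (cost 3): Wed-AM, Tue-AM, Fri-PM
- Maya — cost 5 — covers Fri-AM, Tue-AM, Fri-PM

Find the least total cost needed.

11

Choose Wren and Uma: together they cover Fri-AM, Wed-AM, Tue-AM, Fri-PM, Thu-AM — every shift.
Total cost: 8 + 3 = 11.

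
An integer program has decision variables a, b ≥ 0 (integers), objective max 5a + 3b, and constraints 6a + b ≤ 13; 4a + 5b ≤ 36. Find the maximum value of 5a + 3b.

The continuous relaxation peaks at (1.12, 6.31) with value 24.50; rounding to a feasible lattice point costs some objective.
(a,b)=(1,6): 6·1+1·6=12≤13, 4·1+5·6=34≤36, objective 23.
(a,b)=(0,7): 6·0+1·7=7≤13, 4·0+5·7=35≤36, objective 21.
(a,b)=(1,5): 6·1+1·5=11≤13, 4·1+5·5=29≤36, objective 20.
The best lattice point is (1,6), giving 23.

23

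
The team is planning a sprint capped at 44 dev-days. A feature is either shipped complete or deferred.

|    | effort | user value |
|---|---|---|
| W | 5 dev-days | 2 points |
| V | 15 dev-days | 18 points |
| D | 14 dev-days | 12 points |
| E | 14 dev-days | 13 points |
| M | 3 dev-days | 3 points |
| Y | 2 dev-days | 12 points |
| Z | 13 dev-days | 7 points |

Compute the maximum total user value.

50

Take V, E, Y, and Z: effort 15 + 14 + 2 + 13 = 44 ≤ 44, user value 18 + 13 + 12 + 7 = 50.
No other feasible combination does better.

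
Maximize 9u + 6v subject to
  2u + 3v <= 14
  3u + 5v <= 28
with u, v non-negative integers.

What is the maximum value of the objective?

(u,v)=(7,0): 2·7+3·0=14≤14, 3·7+5·0=21≤28, objective 63.
(u,v)=(6,0): 2·6+3·0=12≤14, 3·6+5·0=18≤28, objective 54.
Maximum is 63 at (u,v)=(7,0).

63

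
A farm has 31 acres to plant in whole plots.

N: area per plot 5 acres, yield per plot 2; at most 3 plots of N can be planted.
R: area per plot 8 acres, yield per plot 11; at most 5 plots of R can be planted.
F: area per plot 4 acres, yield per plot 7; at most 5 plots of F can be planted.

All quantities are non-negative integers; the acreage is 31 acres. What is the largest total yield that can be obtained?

46

Take 1×R and 5×F: area 28 ≤ 31, yield 1·11 + 5·7 = 46.
F has the best ratio (7/4) and is taken to its limit of 5; remaining capacity is filled optimally with the others.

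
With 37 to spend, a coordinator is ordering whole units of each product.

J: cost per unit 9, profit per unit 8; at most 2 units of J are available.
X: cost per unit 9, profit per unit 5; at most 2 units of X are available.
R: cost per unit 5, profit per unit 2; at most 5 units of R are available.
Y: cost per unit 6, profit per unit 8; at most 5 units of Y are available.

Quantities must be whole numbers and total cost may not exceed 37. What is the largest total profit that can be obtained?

Y has the best ratio (8/6); taking only Y gives at most 5×8 = 40 (stopped by the supply cap of 5).
Mixing does better — 1×R and 5×Y: cost 35 ≤ 37, profit 1·2 + 5·8 = 42.

42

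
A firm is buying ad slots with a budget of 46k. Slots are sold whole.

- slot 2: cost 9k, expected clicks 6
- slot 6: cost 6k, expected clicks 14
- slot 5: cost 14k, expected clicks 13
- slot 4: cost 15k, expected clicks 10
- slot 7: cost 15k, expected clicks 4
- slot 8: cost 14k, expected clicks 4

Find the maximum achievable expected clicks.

43

Allowing fractional choices, the relaxed optimum would be about 43.6, but ad slots are indivisible.
slot 2 + slot 6 + slot 5 + slot 4: cost 9 + 6 + 14 + 15 = 44 ≤ 46, expected clicks 6 + 14 + 13 + 10 = 43.
slot 6 + slot 5 + slot 4: cost 6 + 14 + 15 = 35 ≤ 46, expected clicks 14 + 13 + 10 = 37.
slot 2 + slot 6 + slot 5 + slot 8: cost 9 + 6 + 14 + 14 = 43 ≤ 46, expected clicks 6 + 14 + 13 + 4 = 37.
Best is slot 2, slot 6, slot 5, and slot 4 with total expected clicks 43.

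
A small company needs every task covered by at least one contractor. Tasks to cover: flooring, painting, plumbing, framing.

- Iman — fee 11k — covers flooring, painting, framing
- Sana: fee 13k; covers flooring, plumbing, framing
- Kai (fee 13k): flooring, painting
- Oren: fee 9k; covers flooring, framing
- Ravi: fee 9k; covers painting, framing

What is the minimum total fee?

22

The greedy cost-per-new-task heuristic would pick Iman and Sana for 24, but a cheaper cover exists.
Choose Sana and Ravi: together they cover flooring, painting, plumbing, framing — every task.
Total fee: 13 + 9 = 22.
No cover costs less than 22.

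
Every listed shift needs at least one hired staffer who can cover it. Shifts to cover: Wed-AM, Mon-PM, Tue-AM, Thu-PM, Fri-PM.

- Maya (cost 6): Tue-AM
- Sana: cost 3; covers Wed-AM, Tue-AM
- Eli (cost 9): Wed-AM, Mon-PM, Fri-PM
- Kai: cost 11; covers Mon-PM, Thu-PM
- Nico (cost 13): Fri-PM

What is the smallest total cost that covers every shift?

23

Choose Sana, Eli, and Kai: together they cover Wed-AM, Mon-PM, Tue-AM, Thu-PM, Fri-PM — every shift.
Total cost: 3 + 9 + 11 = 23.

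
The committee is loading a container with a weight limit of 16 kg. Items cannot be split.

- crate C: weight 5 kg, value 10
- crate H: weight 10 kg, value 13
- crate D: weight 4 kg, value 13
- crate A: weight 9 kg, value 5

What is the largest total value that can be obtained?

26

Allowing fractional choices, the relaxed optimum would be about 32.1, but items are indivisible.
crate H + crate D: weight 10 + 4 = 14 ≤ 16, value 13 + 13 = 26.
crate C + crate D: weight 5 + 4 = 9 ≤ 16, value 10 + 13 = 23.
crate C + crate H: weight 5 + 10 = 15 ≤ 16, value 10 + 13 = 23.
Best is crate H and crate D with total value 26.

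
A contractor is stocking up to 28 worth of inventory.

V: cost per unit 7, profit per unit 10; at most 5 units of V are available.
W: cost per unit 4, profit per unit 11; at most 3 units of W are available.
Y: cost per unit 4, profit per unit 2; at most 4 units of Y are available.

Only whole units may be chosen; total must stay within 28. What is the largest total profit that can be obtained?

53

This is a bounded integer knapsack.
W has the best ratio (11/4); taking only W gives at most 3×11 = 33 (stopped by the supply cap of 3).
Mixing does better — 2×V and 3×W: cost 26 ≤ 28, profit 2·10 + 3·11 = 53.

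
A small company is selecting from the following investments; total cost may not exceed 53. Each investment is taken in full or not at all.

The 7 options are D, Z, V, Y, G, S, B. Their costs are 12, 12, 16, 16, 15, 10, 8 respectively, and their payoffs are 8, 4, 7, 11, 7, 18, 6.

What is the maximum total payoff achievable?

Y + G + S + B: cost 16 + 15 + 10 + 8 = 49 ≤ 53, payoff 11 + 7 + 18 + 6 = 42.
D + Y + S + B: cost 12 + 16 + 10 + 8 = 46 ≤ 53, payoff 8 + 11 + 18 + 6 = 43.
D + Y + G + S: cost 12 + 16 + 15 + 10 = 53 ≤ 53, payoff 8 + 11 + 7 + 18 = 44.
Best is D, Y, G, and S with total payoff 44.

44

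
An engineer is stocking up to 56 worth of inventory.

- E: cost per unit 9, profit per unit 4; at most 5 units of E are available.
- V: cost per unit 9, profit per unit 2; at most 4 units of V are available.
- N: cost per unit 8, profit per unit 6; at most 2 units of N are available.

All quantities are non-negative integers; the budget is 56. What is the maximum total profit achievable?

28

This is a bounded integer knapsack.
4×E and 2×N: cost 52 ≤ 56, profit 4·4 + 2·6 = 28.
3×E, 1×V, and 2×N: cost 52 ≤ 56, profit 3·4 + 1·2 + 2·6 = 26.
Best is 28.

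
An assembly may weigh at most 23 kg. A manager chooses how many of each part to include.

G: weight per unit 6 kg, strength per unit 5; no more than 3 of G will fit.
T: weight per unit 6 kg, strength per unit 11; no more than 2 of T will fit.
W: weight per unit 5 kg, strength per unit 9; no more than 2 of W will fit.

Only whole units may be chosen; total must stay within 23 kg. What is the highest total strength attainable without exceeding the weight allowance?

Take 2×T and 2×W: weight 22 ≤ 23, strength 2·11 + 2·9 = 40.
T has the best ratio (11/6) and is taken to its limit of 2; remaining capacity is filled optimally with the others.

40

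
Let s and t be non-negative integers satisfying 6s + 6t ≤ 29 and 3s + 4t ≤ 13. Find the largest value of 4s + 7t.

21

Relaxing integrality, the LP optimum is 22.75 at (s,t) = (0, 3.25), which is not an integer point.
(s,t)=(0,3): 6·0+6·3=18≤29, 3·0+4·3=12≤13, objective 21.
(s,t)=(1,2): 6·1+6·2=18≤29, 3·1+4·2=11≤13, objective 18.
The best lattice point is (0,3), giving 21.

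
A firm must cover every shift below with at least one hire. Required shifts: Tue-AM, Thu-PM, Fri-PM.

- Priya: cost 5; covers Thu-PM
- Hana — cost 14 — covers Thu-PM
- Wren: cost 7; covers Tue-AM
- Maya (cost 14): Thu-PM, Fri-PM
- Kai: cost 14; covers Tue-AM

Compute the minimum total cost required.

The greedy cost-per-new-shift heuristic would pick Priya, Wren, and Maya for 26, but a cheaper cover exists.
Choose Wren and Maya: together they cover Tue-AM, Thu-PM, Fri-PM — every shift.
Total cost: 7 + 14 = 21.
No cover costs less than 21.

21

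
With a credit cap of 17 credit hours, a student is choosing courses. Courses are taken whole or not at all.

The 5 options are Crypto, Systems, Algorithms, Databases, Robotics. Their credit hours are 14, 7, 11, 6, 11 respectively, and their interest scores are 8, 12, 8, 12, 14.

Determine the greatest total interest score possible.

Allowing fractional choices, the relaxed optimum would be about 29.1, but courses are indivisible.
Databases + Robotics: credit hours 6 + 11 = 17 ≤ 17, interest score 12 + 14 = 26.
Systems + Databases: credit hours 7 + 6 = 13 ≤ 17, interest score 12 + 12 = 24.
Best is Databases and Robotics with total interest score 26.

26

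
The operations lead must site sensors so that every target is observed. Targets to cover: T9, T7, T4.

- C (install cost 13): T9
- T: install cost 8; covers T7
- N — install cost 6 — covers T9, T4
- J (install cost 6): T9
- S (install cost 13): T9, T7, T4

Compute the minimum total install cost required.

S alone covers T9, T7, T4 — every target.
Total install cost: 13.

13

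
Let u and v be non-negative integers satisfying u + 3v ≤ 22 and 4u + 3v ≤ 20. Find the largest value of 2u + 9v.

The continuous relaxation peaks at (0, 6.67) with value 60.00; rounding to a feasible lattice point costs some objective.
(u,v)=(0,6) is feasible, giving 54.
(u,v)=(1,5) is feasible, giving 47.
(u,v)=(0,5) is feasible, giving 45.
No feasible integer point exceeds 54.

54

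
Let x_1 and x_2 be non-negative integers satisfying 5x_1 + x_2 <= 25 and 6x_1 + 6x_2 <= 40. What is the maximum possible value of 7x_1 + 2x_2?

Relaxing integrality, the LP optimum is 36.25 at (x_1,x_2) = (4.58, 2.08), which is not an integer point.
(x_1,x_2)=(5,0): 5·5+1·0=25≤25, 6·5+6·0=30≤40, objective 35.
(x_1,x_2)=(4,2): 5·4+1·2=22≤25, 6·4+6·2=36≤40, objective 32.
(x_1,x_2)=(4,1): 5·4+1·1=21≤25, 6·4+6·1=30≤40, objective 30.
The best lattice point is (5,0), giving 35.

35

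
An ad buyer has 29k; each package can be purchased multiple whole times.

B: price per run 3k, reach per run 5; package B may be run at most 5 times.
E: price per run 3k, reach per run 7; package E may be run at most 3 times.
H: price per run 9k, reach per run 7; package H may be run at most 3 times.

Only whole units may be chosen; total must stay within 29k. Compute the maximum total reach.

E has the best ratio (7/3); taking only E gives at most 3×7 = 21 (stopped by the supply cap of 3).
Mixing does better — 5×B and 3×E: price 24 ≤ 29, reach 5·5 + 3·7 = 46.

46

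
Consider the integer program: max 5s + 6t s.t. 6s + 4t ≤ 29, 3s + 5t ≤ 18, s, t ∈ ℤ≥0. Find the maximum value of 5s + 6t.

26

(s,t)=(4,1) is feasible, giving 26.
(s,t)=(3,1) is feasible, giving 21.
(s,t)=(4,0) is feasible, giving 20.
Maximum is 26 at (s,t)=(4,1).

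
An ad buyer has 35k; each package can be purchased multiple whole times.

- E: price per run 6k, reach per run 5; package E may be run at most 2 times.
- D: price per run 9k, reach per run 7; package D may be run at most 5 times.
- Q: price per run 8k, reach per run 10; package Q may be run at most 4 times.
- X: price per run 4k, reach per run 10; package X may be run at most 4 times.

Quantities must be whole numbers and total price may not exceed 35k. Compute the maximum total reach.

60

This is a bounded integer knapsack.
1×D, 1×Q, and 4×X: price 33 ≤ 35, reach 1·7 + 1·10 + 4·10 = 57.
2×Q and 4×X: price 32 ≤ 35, reach 2·10 + 4·10 = 60.
Best is 60.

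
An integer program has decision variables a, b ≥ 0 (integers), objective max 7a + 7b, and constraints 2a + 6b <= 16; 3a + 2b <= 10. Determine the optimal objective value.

28

(a,b)=(2,2) is feasible, giving 28.
(a,b)=(1,2) is feasible, giving 21.
No feasible integer point exceeds 28.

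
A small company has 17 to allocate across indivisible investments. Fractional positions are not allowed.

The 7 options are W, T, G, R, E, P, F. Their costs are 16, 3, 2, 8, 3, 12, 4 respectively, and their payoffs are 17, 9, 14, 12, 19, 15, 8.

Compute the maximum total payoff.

T + G + E + F: cost 3 + 2 + 3 + 4 = 12 ≤ 17, payoff 9 + 14 + 19 + 8 = 50.
T + G + R + E: cost 3 + 2 + 8 + 3 = 16 ≤ 17, payoff 9 + 14 + 12 + 19 = 54.
G + R + E + F: cost 2 + 8 + 3 + 4 = 17 ≤ 17, payoff 14 + 12 + 19 + 8 = 53.
Best is T, G, R, and E with total payoff 54.

54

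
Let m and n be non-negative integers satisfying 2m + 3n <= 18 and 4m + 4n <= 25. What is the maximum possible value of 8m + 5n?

48

(m,n)=(6,0): 2·6+3·0=12≤18, 4·6+4·0=24≤25, objective 48.
(m,n)=(5,1): 2·5+3·1=13≤18, 4·5+4·1=24≤25, objective 45.
(m,n)=(5,0): 2·5+3·0=10≤18, 4·5+4·0=20≤25, objective 40.
No feasible integer point exceeds 48.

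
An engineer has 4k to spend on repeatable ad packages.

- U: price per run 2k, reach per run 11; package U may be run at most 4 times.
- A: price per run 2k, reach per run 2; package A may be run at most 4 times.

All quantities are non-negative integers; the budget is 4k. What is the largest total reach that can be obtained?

22

2×U: price 4 ≤ 4, reach 2·11 = 22.
1×U and 1×A: price 4 ≤ 4, reach 1·11 + 1·2 = 13.
Best is 22.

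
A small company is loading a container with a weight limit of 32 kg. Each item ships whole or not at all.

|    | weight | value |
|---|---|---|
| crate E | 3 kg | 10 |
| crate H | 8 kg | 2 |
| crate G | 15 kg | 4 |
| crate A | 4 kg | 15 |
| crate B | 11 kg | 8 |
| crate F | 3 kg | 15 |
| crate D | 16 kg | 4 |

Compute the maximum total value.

This is an integer program with binary decision variables.
Allowing fractional choices, the relaxed optimum would be about 50.9, but items are indivisible.
crate E + crate A + crate B + crate F: weight 3 + 4 + 11 + 3 = 21 ≤ 32, value 10 + 15 + 8 + 15 = 48.
crate E + crate H + crate A + crate B + crate F: weight 3 + 8 + 4 + 11 + 3 = 29 ≤ 32, value 10 + 2 + 15 + 8 + 15 = 50.
Best is crate E, crate H, crate A, crate B, and crate F with total value 50.

50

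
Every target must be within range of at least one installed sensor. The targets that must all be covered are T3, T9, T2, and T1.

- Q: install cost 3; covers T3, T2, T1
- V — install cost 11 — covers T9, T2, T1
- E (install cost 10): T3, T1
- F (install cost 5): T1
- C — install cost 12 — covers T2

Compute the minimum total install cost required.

Choose Q and V: together they cover T3, T9, T2, T1 — every target.
Total install cost: 3 + 11 = 14.
No cover costs less than 14.

14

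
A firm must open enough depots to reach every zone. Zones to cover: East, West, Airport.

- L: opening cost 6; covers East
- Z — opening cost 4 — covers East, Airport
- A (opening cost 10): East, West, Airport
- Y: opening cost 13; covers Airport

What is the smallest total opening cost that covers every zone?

10

This is a weighted set-cover instance.
The greedy cost-per-new-zone heuristic would pick Z and A for 14, but a cheaper cover exists.
A alone covers East, West, Airport — every zone.
Total opening cost: 10.
No cover costs less than 10.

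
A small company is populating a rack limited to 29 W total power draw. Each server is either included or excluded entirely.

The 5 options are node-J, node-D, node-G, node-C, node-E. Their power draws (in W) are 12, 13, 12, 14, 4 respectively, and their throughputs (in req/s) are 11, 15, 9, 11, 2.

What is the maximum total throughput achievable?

28

node-J + node-D + node-E: power draw 12 + 13 + 4 = 29 ≤ 29, throughput 11 + 15 + 2 = 28.
node-D + node-C: power draw 13 + 14 = 27 ≤ 29, throughput 15 + 11 = 26.
node-J + node-D: power draw 12 + 13 = 25 ≤ 29, throughput 11 + 15 = 26.
Best is node-J, node-D, and node-E with total throughput 28.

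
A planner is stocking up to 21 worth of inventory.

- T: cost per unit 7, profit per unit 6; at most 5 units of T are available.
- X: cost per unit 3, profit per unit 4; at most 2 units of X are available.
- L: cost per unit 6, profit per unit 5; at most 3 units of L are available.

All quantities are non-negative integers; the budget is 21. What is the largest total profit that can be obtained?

20

1×X and 3×L: cost 21 ≤ 21, profit 1·4 + 3·5 = 19.
2×T and 2×X: cost 20 ≤ 21, profit 2·6 + 2·4 = 20.
Best is 20.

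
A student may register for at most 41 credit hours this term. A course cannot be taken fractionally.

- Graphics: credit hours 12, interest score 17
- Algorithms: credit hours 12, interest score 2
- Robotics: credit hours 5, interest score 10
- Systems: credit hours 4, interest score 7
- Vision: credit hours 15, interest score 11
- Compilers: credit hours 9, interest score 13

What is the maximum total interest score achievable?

51

This is a 0-1 knapsack instance.
Allowing fractional choices, the relaxed optimum would be about 55.1, but courses are indivisible.
Graphics + Systems + Vision + Compilers: credit hours 12 + 4 + 15 + 9 = 40 ≤ 41, interest score 17 + 7 + 11 + 13 = 48.
Graphics + Robotics + Systems + Compilers: credit hours 12 + 5 + 4 + 9 = 30 ≤ 41, interest score 17 + 10 + 7 + 13 = 47.
Graphics + Robotics + Vision + Compilers: credit hours 12 + 5 + 15 + 9 = 41 ≤ 41, interest score 17 + 10 + 11 + 13 = 51.
Best is Graphics, Robotics, Vision, and Compilers with total interest score 51.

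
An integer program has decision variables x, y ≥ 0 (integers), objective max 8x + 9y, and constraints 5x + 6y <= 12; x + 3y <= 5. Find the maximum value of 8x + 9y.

17

(x,y)=(1,1): 5·1+6·1=11≤12, 1·1+3·1=4≤5, objective 17.
(x,y)=(2,0): 5·2+6·0=10≤12, 1·2+3·0=2≤5, objective 16.
No feasible integer point exceeds 17.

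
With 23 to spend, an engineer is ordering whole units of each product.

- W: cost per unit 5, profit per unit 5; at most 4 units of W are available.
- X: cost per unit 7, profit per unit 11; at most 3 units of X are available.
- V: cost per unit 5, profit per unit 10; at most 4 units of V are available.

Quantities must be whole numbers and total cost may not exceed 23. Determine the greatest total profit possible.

Take 1×X and 3×V: cost 22 ≤ 23, profit 1·11 + 3·10 = 41.
No other integer combination yields more.

41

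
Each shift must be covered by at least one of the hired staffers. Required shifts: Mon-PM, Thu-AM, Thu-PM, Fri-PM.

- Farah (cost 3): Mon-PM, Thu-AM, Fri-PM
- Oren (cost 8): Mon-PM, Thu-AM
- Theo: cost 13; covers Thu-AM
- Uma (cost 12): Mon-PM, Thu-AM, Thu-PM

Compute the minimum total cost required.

15

Choose Farah and Uma: together they cover Mon-PM, Thu-AM, Thu-PM, Fri-PM — every shift.
Total cost: 3 + 12 = 15.
No cover costs less than 15.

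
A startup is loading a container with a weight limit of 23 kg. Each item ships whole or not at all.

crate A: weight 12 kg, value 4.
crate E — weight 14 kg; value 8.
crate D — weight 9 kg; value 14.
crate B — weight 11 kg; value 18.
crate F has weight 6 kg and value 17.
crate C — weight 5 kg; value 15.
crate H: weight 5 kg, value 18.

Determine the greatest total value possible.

53

Allowing fractional choices, the relaxed optimum would be about 61.5, but items are indivisible.
crate B + crate C + crate H: weight 11 + 5 + 5 = 21 ≤ 23, value 18 + 15 + 18 = 51.
crate B + crate F + crate H: weight 11 + 6 + 5 = 22 ≤ 23, value 18 + 17 + 18 = 53.
crate F + crate C + crate H: weight 6 + 5 + 5 = 16 ≤ 23, value 17 + 15 + 18 = 50.
Best is crate B, crate F, and crate H with total value 53.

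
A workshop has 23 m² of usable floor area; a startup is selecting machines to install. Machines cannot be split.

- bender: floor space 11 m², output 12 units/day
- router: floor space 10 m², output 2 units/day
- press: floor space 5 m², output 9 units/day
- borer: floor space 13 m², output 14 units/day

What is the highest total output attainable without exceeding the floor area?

23

router + borer: floor space 10 + 13 = 23 ≤ 23, output 2 + 14 = 16.
press + borer: floor space 5 + 13 = 18 ≤ 23, output 9 + 14 = 23.
bender + press: floor space 11 + 5 = 16 ≤ 23, output 12 + 9 = 21.
Best is press and borer with total output 23.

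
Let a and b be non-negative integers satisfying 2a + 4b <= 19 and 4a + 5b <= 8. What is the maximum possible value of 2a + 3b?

The continuous relaxation peaks at (0, 1.6) with value 4.80; rounding to a feasible lattice point costs some objective.
(a,b)=(2,0): 2·2+4·0=4≤19, 4·2+5·0=8≤8, objective 4.
(a,b)=(0,1): 2·0+4·1=4≤19, 4·0+5·1=5≤8, objective 3.
(a,b)=(1,0): 2·1+4·0=2≤19, 4·1+5·0=4≤8, objective 2.
Maximum is 4 at (a,b)=(2,0).

4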